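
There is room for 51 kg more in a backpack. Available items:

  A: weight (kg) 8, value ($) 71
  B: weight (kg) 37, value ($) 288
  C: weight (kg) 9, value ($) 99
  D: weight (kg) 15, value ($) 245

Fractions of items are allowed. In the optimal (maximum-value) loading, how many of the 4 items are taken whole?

3

Order: D (245/15=16.33) > C (99/9=11.00) > A (71/8=8.88) > B (288/37=7.78)
Fill: take D (15 @ 245) → take C (9 @ 99) → take A (8 @ 71) → take 19/37 of B → 147.89; 51/51 used.
3 item(s) taken whole; one partial (take 19/37 of B).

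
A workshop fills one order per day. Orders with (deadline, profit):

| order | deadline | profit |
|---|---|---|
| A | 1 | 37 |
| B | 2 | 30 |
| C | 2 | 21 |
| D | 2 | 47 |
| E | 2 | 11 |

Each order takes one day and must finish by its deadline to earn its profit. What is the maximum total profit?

84

Profit order: D=47 A=37 B=30 C=21 E=11
Assign: D→slot 2, A→slot 1, B skipped, C skipped, E skipped.
Slots: [1:A] [2:D]
Profit = 37 + 47 = 84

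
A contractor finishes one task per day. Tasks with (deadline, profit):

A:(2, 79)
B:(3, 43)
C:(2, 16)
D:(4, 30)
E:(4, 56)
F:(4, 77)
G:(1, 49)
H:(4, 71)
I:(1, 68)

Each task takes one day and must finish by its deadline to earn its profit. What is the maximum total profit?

Take jobs in profit order; each goes to the latest open slot no later than its deadline.
Profit order: A=79 F=77 H=71 I=68 E=56 G=49 B=43 D=30 C=16
Assign: A→slot 2, F→slot 4, H→slot 3, I→slot 1, E skipped, G skipped, B skipped, D skipped, C skipped.
Slots: [1:I] [2:A] [3:H] [4:F]
Profit = 68 + 79 + 71 + 77 = 295

295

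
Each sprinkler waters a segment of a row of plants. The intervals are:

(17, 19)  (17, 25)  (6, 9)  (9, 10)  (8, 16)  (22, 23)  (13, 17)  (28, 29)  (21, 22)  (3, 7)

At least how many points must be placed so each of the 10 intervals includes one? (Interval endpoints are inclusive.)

Process intervals by earliest right end; each time one isn't hit yet, stab at its right endpoint.
By right end: [3,7]  [6,9]  [9,10]  [8,16]  [13,17]  [17,19]  [21,22]  [22,23]  [17,25]  [28,29]
[3,7] uncovered → point at 7; [9,10] uncovered → point at 10; [13,17] uncovered → point at 17; [21,22] uncovered → point at 22; [28,29] uncovered → point at 29.
Points: 7, 10, 17, 22, 29 (5 total).

5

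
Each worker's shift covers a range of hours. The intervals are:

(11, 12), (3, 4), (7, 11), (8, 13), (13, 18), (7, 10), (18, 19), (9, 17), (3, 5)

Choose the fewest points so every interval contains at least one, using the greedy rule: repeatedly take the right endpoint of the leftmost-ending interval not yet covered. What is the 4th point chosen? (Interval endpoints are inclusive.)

Sort by right endpoint; whenever an interval is uncovered, place a point at its right end.
By right end: [3,4]  [3,5]  [7,10]  [7,11]  [11,12]  [8,13]  [9,17]  [13,18]  [18,19]
[3,4] uncovered → point at 4; [7,10] uncovered → point at 10; [11,12] uncovered → point at 12; [13,18] uncovered → point at 18.
Points: 4, 10, 12, 18 (4 total).

18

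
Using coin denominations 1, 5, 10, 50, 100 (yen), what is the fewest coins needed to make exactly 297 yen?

10

297 = 2×100 + 1×50 + 4×10 + 1×5 + 2×1
Total coins = 2 + 1 + 4 + 1 + 2 = 10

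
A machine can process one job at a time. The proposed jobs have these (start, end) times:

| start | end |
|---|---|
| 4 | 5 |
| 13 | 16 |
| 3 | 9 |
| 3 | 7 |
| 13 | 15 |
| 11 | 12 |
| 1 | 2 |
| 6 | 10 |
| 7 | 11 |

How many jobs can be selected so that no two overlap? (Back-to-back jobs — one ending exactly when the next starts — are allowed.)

Greedy by earliest finish: after sorting by end time, pick each interval compatible with the last pick.
By end time: (1,2), (4,5), (3,7), (3,9), (6,10), (7,11), (11,12), (13,15), (13,16).
Pick (1,2); next start ≥ 2 → (4,5); next start ≥ 5 → (6,10); next start ≥ 10 → (11,12); next start ≥ 12 → (13,15).
Selected 5 jobs.

5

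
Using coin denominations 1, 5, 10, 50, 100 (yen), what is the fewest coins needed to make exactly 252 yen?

5

Use the largest denomination that fits, subtract, and repeat.
252 = 2×100 + 1×50 + 2×1
Total coins = 2 + 1 + 2 = 5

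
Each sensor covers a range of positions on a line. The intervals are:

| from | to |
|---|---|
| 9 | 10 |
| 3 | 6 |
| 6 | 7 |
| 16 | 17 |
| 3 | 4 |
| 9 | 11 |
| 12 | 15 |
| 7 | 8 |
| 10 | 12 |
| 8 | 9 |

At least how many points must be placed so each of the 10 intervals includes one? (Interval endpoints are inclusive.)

5

Process intervals by earliest right end; each time one isn't hit yet, stab at its right endpoint.
Sorted: [3,4] [3,6] [6,7] [7,8] [8,9] [9,10] [9,11] [10,12] [12,15] [16,17]
{[3,4],[3,6]} hit by 4; {[6,7],[7,8]} hit by 7; {[8,9],[9,10],[9,11]} hit by 9; {[10,12],[12,15]} hit by 12; {[16,17]} hit by 17.
Points: 4, 7, 9, 12, 17 (5 total).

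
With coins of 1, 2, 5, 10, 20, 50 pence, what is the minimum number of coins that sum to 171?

5

Greedy: take as many of the largest coin as possible, then repeat with the remainder.
171 = 3×50 + 1×20 + 1×1
Total coins = 3 + 1 + 1 = 5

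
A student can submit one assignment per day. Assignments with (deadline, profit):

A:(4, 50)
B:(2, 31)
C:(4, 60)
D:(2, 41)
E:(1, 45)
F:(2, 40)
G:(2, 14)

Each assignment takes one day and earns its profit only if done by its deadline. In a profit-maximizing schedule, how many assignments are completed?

Take jobs in profit order; each goes to the latest open slot no later than its deadline.
By profit: C(d4,60), A(d4,50), E(d1,45), D(d2,41), F(d2,40), B(d2,31), G(d2,14)
C→slot 4; A→slot 3; E→slot 1; D→slot 2; F skipped; B skipped; G skipped.
4 of 7 scheduled.

4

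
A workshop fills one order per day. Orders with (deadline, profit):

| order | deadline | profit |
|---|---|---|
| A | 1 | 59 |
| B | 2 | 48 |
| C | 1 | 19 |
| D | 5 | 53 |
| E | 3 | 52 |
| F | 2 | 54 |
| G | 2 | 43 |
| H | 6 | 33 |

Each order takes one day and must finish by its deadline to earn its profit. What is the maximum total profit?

Take jobs in profit order; each goes to the latest open slot no later than its deadline.
Profit order: A=59 F=54 D=53 E=52 B=48 G=43 H=33 C=19
Assign: A→slot 1, F→slot 2, D→slot 5, E→slot 3, B skipped, G skipped, H→slot 6, C skipped.
Slots: [1:A] [2:F] [3:E] [5:D] [6:H]
Profit = 59 + 54 + 52 + 53 + 33 = 251

251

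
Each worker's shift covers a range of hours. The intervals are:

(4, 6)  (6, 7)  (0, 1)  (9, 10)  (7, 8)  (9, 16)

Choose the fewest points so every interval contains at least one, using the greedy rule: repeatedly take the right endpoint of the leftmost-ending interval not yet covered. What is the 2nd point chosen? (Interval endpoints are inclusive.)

Sort by right endpoint; whenever an interval is uncovered, place a point at its right end.
Sorted: [0,1] [4,6] [6,7] [7,8] [9,10] [9,16]
{[0,1]} hit by 1; {[4,6],[6,7]} hit by 6; {[7,8]} hit by 8; {[9,10],[9,16]} hit by 10.
Points: 1, 6, 8, 10 (4 total).

6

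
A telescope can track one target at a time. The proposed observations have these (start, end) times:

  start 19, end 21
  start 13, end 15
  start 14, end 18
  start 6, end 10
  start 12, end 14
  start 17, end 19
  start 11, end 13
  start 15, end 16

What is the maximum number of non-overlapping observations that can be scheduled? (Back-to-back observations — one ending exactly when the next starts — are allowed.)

6

By end time: (6,10), (11,13), (12,14), (13,15), (15,16), (14,18), (17,19), (19,21).
Pick (6,10); next start ≥ 10 → (11,13); next start ≥ 13 → (13,15); next start ≥ 15 → (15,16); next start ≥ 16 → (17,19); next start ≥ 19 → (19,21).
Selected 6 observations.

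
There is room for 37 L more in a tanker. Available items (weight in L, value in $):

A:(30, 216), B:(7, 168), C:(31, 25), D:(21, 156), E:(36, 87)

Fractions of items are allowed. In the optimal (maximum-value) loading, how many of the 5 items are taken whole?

Order: B (168/7=24.00) > D (156/21=7.43) > A (216/30=7.20) > E (87/36=2.42) > C (25/31=0.81)
Fill: take B (7 @ 168) → take D (21 @ 156) → take 9/30 of A → 64.80; 37/37 used.
2 item(s) taken whole; one partial (take 9/30 of A).

2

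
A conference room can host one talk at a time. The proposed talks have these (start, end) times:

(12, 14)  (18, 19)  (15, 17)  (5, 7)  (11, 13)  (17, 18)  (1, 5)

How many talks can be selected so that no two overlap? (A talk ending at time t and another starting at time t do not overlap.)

6

By end time: (1,5), (5,7), (11,13), (12,14), (15,17), (17,18), (18,19).
Pick (1,5); next start ≥ 5 → (5,7); next start ≥ 7 → (11,13); next start ≥ 13 → (15,17); next start ≥ 17 → (17,18); next start ≥ 18 → (18,19).
Selected 6 talks.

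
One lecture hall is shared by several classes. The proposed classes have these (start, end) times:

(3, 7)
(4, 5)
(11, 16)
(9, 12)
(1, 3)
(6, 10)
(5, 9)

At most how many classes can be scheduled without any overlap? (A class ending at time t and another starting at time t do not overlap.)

4

Order by finish time; keep every interval that doesn't clash with the previous kept one.
Sorted by end: (1,3)  (4,5)  (3,7)  (5,9)  (6,10)  (9,12)  (11,16)
take (1,3); take (4,5); take (5,9); skip (6,10); take (9,12).
Selected 4 classes.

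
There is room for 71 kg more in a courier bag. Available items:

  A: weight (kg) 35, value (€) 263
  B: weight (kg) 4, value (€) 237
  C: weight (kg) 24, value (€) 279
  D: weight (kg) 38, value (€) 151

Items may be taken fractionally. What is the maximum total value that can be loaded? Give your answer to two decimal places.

810.79

Sort by value per unit weight and fill in that order.
Order: B (237/4=59.25) > C (279/24=11.62) > A (263/35=7.51) > D (151/38=3.97)
Fill: take B (4 @ 237) → take C (24 @ 279) → take A (35 @ 263) → take 8/38 of D → 31.79; 71/71 used.
Total value = 810.79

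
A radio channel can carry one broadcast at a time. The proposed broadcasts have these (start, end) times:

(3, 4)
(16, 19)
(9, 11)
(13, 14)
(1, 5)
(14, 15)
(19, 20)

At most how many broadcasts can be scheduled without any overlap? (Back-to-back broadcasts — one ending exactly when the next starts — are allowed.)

Sort by end time and greedily take each interval whose start is ≥ the last chosen end.
By end time: (3,4), (1,5), (9,11), (13,14), (14,15), (16,19), (19,20).
Pick (3,4); next start ≥ 4 → (9,11); next start ≥ 11 → (13,14); next start ≥ 14 → (14,15); next start ≥ 15 → (16,19); next start ≥ 19 → (19,20).
Selected 6 broadcasts.

6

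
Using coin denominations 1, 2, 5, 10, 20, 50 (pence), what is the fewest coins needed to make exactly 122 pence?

4

122 = 2×50 + 1×20 + 1×2
Total coins = 2 + 1 + 1 = 4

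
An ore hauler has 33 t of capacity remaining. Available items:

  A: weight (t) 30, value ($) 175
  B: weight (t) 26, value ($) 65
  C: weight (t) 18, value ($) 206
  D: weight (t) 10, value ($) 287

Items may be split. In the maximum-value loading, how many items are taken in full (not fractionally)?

2

Order: D (287/10=28.70) > C (206/18=11.44) > A (175/30=5.83) > B (65/26=2.50)
Fill: take D (10 @ 287) → take C (18 @ 206) → take 5/30 of A → 29.17; 33/33 used.
2 item(s) taken whole; one partial (take 5/30 of A).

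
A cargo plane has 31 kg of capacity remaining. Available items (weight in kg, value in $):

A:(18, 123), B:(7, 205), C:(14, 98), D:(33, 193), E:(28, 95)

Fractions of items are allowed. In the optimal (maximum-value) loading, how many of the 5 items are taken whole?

2

Order: B (205/7=29.29) > C (98/14=7.00) > A (123/18=6.83) > D (193/33=5.85) > E (95/28=3.39)
Fill: take B (7 @ 205) → take C (14 @ 98) → take 10/18 of A → 68.33; 31/31 used.
2 item(s) taken whole; one partial (take 10/18 of A).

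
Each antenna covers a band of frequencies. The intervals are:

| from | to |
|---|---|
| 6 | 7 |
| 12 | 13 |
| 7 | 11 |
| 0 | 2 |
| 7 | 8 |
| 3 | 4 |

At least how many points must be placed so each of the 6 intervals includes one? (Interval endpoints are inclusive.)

4

Process intervals by earliest right end; each time one isn't hit yet, stab at its right endpoint.
By right end: [0,2]  [3,4]  [6,7]  [7,8]  [7,11]  [12,13]
[0,2] uncovered → point at 2; [3,4] uncovered → point at 4; [6,7] uncovered → point at 7; [12,13] uncovered → point at 13.
Points: 2, 4, 7, 13 (4 total).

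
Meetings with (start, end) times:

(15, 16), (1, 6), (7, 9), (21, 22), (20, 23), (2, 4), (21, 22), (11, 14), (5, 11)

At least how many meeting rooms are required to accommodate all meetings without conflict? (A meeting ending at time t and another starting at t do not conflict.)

Count concurrent intervals with a sweep; the peak is the room count.
Events (time:±→running): 1:+→1 2:+→2 4:-→1 5:+→2 6:-→1 7:+→2 9:-→1 11:-→0 11:+→1 14:-→0 15:+→1 16:-→0 20:+→1 21:+→2 21:+→3 … peak 3.

3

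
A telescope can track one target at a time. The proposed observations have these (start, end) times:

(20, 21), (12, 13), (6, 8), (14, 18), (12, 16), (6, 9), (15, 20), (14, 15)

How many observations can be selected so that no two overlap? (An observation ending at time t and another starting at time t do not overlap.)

5

By end time: (6,8), (6,9), (12,13), (14,15), (12,16), (14,18), (15,20), (20,21).
Pick (6,8); next start ≥ 8 → (12,13); next start ≥ 13 → (14,15); next start ≥ 15 → (15,20); next start ≥ 20 → (20,21).
Selected 5 observations.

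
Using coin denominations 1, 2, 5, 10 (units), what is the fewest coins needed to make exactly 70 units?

7

70 = 7×10
Total coins = 7 = 7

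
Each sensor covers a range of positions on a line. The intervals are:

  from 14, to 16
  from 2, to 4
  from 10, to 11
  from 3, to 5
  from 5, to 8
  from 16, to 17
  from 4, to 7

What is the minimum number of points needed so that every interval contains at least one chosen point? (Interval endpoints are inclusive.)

4

Process intervals by earliest right end; each time one isn't hit yet, stab at its right endpoint.
Sorted: [2,4] [3,5] [4,7] [5,8] [10,11] [14,16] [16,17]
{[2,4],[3,5],[4,7]} hit by 4; {[5,8]} hit by 8; {[10,11]} hit by 11; {[14,16],[16,17]} hit by 16.
Points: 4, 8, 11, 16 (4 total).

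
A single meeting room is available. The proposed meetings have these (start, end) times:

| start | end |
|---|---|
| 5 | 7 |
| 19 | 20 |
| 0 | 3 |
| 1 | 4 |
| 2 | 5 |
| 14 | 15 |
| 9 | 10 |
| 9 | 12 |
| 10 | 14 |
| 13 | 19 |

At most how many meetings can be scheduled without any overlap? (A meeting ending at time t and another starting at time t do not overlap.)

By end time: (0,3), (1,4), (2,5), (5,7), (9,10), (9,12), (10,14), (14,15), (13,19), (19,20).
Pick (0,3); next start ≥ 3 → (5,7); next start ≥ 7 → (9,10); next start ≥ 10 → (10,14); next start ≥ 14 → (14,15); next start ≥ 15 → (19,20).
Selected 6 meetings.

6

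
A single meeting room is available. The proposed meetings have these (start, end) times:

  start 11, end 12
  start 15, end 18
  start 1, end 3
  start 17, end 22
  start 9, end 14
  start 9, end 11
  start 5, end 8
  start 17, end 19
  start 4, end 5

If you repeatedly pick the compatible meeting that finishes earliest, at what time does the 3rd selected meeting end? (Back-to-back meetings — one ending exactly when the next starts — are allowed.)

Sort by end time and greedily take each interval whose start is ≥ the last chosen end.
Sorted by end: (1,3)  (4,5)  (5,8)  (9,11)  (11,12)  (9,14)  (15,18)  (17,19)  (17,22)
take (1,3); take (4,5); take (5,8); take (9,11); take (11,12); take (15,18); skip (17,19).
Selected: (1,3) (4,5) (5,8) (9,11) (11,12) (15,18)

8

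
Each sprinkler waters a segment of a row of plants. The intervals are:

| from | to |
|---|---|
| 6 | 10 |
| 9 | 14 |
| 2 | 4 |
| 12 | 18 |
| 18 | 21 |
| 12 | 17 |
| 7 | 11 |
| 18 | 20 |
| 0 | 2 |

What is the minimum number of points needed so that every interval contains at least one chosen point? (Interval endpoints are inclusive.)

Sorted: [0,2] [2,4] [6,10] [7,11] [9,14] [12,17] [12,18] [18,20] [18,21]
{[0,2],[2,4]} hit by 2; {[6,10],[7,11],[9,14]} hit by 10; {[12,17],[12,18]} hit by 17; {[18,20],[18,21]} hit by 20.
Points: 2, 10, 17, 20 (4 total).

4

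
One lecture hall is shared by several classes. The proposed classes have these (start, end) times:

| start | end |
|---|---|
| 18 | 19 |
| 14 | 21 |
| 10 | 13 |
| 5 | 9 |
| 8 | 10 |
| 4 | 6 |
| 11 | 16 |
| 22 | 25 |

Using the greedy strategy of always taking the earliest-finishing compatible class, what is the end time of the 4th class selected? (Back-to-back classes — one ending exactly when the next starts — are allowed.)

19

Sort by end time and greedily take each interval whose start is ≥ the last chosen end.
By end time: (4,6), (5,9), (8,10), (10,13), (11,16), (18,19), (14,21), (22,25).
Pick (4,6); next start ≥ 6 → (8,10); next start ≥ 10 → (10,13); next start ≥ 13 → (18,19); next start ≥ 19 → (22,25).
Selected: (4,6) (8,10) (10,13) (18,19) (22,25)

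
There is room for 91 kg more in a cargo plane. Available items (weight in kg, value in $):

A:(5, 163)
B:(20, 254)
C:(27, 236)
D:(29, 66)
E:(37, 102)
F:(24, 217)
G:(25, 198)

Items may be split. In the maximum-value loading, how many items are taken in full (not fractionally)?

Greedy by value/weight ratio, highest first.
Order: A (163/5=32.60) > B (254/20=12.70) > F (217/24=9.04) > C (236/27=8.74) > G (198/25=7.92) > E (102/37=2.76) > D (66/29=2.28)
Fill: take A (5 @ 163) → take B (20 @ 254) → take F (24 @ 217) → take C (27 @ 236) → take 15/25 of G → 118.80; 91/91 used.
4 item(s) taken whole; one partial (take 15/25 of G).

4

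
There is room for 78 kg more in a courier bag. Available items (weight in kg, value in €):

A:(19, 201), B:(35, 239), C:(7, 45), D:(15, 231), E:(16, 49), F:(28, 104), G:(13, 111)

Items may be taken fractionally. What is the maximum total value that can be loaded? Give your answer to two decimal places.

Ratios (sorted): D 15.40, A 10.58, G 8.54, B 6.83, C 6.43, F 3.71, E 3.06
take D (15 @ 231); take A (19 @ 201); take G (13 @ 111); take 31/35 of B → 211.69. Capacity used 78/78.
Total value = 754.69

754.69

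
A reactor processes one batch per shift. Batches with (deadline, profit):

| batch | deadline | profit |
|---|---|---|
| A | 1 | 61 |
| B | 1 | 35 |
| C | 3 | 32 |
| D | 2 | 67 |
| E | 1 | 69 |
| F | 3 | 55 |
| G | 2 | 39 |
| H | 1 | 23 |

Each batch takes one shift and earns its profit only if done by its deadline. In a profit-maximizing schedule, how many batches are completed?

3

Take jobs in profit order; each goes to the latest open slot no later than its deadline.
By profit: E(d1,69), D(d2,67), A(d1,61), F(d3,55), G(d2,39), B(d1,35), C(d3,32), H(d1,23)
E→slot 1; D→slot 2; A skipped; F→slot 3; G skipped; B skipped; C skipped; H skipped.
3 of 8 scheduled.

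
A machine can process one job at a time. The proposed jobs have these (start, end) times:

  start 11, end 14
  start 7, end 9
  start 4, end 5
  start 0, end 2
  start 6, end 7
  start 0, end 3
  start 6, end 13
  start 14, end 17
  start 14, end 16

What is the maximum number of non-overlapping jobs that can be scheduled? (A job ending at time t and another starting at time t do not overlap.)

Order by finish time; keep every interval that doesn't clash with the previous kept one.
By end time: (0,2), (0,3), (4,5), (6,7), (7,9), (6,13), (11,14), (14,16), (14,17).
Pick (0,2); next start ≥ 2 → (4,5); next start ≥ 5 → (6,7); next start ≥ 7 → (7,9); next start ≥ 9 → (11,14); next start ≥ 14 → (14,16).
Selected 6 jobs.

6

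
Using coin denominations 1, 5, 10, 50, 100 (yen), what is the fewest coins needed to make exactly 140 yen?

5

Greedy: take as many of the largest coin as possible, then repeat with the remainder.
140 − 1×100→40 − 4×10→0
Total coins = 1 + 4 = 5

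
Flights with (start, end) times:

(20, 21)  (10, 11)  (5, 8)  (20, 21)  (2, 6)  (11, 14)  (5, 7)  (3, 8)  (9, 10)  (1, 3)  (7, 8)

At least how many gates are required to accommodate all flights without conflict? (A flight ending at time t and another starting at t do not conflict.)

Count concurrent intervals with a sweep; the peak is the room count.
starts: [1, 2, 3, 5, 5, 7, 9, 10, 11, 20, 20]
ends:   [3, 6, 7, 8, 8, 8, 10, 11, 14, 21, 21]
s1→1 s2→2 e3→1 s3→2 s5→3 s5→4  — peak 4.

4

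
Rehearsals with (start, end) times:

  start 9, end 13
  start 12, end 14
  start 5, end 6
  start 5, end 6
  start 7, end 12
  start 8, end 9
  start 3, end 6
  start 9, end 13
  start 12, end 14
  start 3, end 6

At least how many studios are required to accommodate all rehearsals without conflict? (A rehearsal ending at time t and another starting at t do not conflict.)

starts: [3, 3, 5, 5, 7, 8, 9, 9, 12, 12]
ends:   [6, 6, 6, 6, 9, 12, 13, 13, 14, 14]
s3→1 s3→2 s5→3 s5→4  — peak 4.

4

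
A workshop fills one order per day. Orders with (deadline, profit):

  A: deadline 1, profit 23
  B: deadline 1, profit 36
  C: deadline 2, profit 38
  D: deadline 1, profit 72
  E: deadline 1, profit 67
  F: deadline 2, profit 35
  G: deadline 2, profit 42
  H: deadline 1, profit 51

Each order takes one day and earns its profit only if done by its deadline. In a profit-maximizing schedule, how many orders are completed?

Profit order: D=72 E=67 H=51 G=42 C=38 B=36 F=35 A=23
Assign: D→slot 1, E skipped, H skipped, G→slot 2, C skipped, B skipped, F skipped, A skipped.
Slots: [1:D] [2:G]
2 of 8 scheduled.

2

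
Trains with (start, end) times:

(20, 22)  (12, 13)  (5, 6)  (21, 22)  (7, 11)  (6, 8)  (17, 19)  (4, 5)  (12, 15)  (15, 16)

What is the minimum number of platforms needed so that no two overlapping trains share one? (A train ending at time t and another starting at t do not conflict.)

2

Count concurrent intervals with a sweep; the peak is the room count.
starts: [4, 5, 6, 7, 12, 12, 15, 17, 20, 21]
ends:   [5, 6, 8, 11, 13, 15, 16, 19, 22, 22]
s4→1 e5→0 s5→1 e6→0 s6→1 s7→2  — peak 2.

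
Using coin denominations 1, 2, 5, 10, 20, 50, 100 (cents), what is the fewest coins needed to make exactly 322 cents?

5

322 = 3×100 + 1×20 + 1×2
Total coins = 3 + 1 + 1 = 5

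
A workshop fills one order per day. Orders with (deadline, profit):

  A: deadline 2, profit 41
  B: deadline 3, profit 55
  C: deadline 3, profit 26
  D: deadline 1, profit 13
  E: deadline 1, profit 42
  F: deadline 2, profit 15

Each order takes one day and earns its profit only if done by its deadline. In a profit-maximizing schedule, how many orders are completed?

Take jobs in profit order; each goes to the latest open slot no later than its deadline.
Profit order: B=55 E=42 A=41 C=26 F=15 D=13
Assign: B→slot 3, E→slot 1, A→slot 2, C skipped, F skipped, D skipped.
Slots: [1:E] [2:A] [3:B]
3 of 6 scheduled.

3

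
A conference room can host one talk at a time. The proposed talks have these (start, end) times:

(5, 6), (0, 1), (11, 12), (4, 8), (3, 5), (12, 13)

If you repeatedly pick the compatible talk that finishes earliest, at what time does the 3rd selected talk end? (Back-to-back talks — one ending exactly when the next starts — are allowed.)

Sort by end time and greedily take each interval whose start is ≥ the last chosen end.
Sorted by end: (0,1)  (3,5)  (5,6)  (4,8)  (11,12)  (12,13)
take (0,1); take (3,5); take (5,6); take (11,12); take (12,13).
Selected: (0,1) (3,5) (5,6) (11,12) (12,13)

6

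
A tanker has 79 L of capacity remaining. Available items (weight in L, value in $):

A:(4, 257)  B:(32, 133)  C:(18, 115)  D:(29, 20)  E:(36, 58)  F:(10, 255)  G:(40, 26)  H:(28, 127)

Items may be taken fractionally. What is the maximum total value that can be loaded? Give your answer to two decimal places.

Sort by value per unit weight and fill in that order.
Order: A (257/4=64.25) > F (255/10=25.50) > C (115/18=6.39) > H (127/28=4.54) > B (133/32=4.16) > E (58/36=1.61) > D (20/29=0.69) > G (26/40=0.65)
Fill: take A (4 @ 257) → take F (10 @ 255) → take C (18 @ 115) → take H (28 @ 127) → take 19/32 of B → 78.97; 79/79 used.
Total value = 832.97

832.97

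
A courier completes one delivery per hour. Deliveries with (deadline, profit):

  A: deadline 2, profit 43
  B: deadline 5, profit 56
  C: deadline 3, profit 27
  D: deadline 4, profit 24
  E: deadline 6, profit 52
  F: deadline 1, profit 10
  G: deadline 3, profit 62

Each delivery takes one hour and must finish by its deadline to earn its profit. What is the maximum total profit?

Take jobs in profit order; each goes to the latest open slot no later than its deadline.
By profit: G(d3,62), B(d5,56), E(d6,52), A(d2,43), C(d3,27), D(d4,24), F(d1,10)
G→slot 3; B→slot 5; E→slot 6; A→slot 2; C→slot 1; D→slot 4; F skipped.
Profit = 27 + 43 + 62 + 24 + 56 + 52 = 264

264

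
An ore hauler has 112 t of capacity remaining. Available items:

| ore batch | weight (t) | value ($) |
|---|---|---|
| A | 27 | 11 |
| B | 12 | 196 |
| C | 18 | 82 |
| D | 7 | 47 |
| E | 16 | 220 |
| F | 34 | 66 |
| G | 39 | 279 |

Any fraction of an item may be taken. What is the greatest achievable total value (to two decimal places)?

Greedy by value/weight ratio, highest first.
Ratios (sorted): B 16.33, E 13.75, G 7.15, D 6.71, C 4.56, F 1.94, A 0.41
take B (12 @ 196); take E (16 @ 220); take G (39 @ 279); take D (7 @ 47); take C (18 @ 82); take 20/34 of F → 38.82. Capacity used 112/112.
Total value = 862.82

862.82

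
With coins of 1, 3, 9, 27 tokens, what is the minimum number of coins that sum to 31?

3

Use the largest denomination that fits, subtract, and repeat.
31 − 1×27→4 − 1×3→1 − 1×1→0
Total coins = 1 + 1 + 1 = 3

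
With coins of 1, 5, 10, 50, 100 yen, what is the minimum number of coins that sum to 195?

7

195 = 1×100 + 1×50 + 4×10 + 1×5
Total coins = 1 + 1 + 4 + 1 = 7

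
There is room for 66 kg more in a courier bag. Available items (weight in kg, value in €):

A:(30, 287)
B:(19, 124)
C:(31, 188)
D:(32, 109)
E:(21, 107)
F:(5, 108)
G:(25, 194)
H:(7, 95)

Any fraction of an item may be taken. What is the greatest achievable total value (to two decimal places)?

Greedy by value/weight ratio, highest first.
Ratios (sorted): F 21.60, H 13.57, A 9.57, G 7.76, B 6.53, C 6.06, E 5.10, D 3.41
take F (5 @ 108); take H (7 @ 95); take A (30 @ 287); take 24/25 of G → 186.24. Capacity used 66/66.
Total value = 676.24

676.24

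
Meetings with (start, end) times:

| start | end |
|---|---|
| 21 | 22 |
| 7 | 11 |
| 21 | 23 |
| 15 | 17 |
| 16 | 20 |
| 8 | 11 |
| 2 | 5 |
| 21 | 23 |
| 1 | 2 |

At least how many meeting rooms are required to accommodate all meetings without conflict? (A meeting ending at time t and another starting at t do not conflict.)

3

Count concurrent intervals with a sweep; the peak is the room count.
starts: [1, 2, 7, 8, 15, 16, 21, 21, 21]
ends:   [2, 5, 11, 11, 17, 20, 22, 23, 23]
s1→1 e2→0 s2→1 e5→0 s7→1 s8→2 e11→1 e11→0 s15→1 s16→2 e17→1 e20→0 s21→1 s21→2 s21→3  — peak 3.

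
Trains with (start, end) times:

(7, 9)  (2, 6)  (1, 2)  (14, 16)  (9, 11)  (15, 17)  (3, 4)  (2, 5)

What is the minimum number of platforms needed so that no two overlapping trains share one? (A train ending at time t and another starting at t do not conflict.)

The answer is the maximum number of intervals overlapping at any instant.
Events (time:±→running): 1:+→1 2:-→0 2:+→1 2:+→2 3:+→3 … peak 3.

3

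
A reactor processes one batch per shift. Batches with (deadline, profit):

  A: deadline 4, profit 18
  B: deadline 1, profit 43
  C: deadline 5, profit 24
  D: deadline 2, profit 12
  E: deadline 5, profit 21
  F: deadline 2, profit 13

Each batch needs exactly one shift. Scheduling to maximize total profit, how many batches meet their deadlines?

5

By profit: B(d1,43), C(d5,24), E(d5,21), A(d4,18), F(d2,13), D(d2,12)
B→slot 1; C→slot 5; E→slot 4; A→slot 3; F→slot 2; D skipped.
5 of 6 scheduled.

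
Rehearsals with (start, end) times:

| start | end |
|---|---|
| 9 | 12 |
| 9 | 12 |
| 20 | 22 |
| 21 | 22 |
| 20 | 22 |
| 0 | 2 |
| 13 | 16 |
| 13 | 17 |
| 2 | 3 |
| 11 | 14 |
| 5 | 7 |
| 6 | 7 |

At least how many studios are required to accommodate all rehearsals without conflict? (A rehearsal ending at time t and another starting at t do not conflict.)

3

The answer is the maximum number of intervals overlapping at any instant.
Events (time:±→running): 0:+→1 2:-→0 2:+→1 3:-→0 5:+→1 6:+→2 7:-→1 7:-→0 9:+→1 9:+→2 11:+→3 … peak 3.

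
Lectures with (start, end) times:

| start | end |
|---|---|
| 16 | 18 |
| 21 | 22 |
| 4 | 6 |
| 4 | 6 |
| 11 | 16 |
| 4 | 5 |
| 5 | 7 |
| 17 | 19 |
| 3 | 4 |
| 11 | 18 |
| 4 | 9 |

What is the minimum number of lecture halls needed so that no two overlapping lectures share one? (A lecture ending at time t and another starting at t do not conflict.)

Count concurrent intervals with a sweep; the peak is the room count.
starts: [3, 4, 4, 4, 4, 5, 11, 11, 16, 17, 21]
ends:   [4, 5, 6, 6, 7, 9, 16, 18, 18, 19, 22]
s3→1 e4→0 s4→1 s4→2 s4→3 s4→4  — peak 4.

4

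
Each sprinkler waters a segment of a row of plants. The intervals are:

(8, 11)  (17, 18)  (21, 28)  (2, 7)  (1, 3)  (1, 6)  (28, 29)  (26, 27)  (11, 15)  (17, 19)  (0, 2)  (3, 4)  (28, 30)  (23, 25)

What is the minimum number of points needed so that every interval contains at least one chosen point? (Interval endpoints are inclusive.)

Sort by right endpoint; whenever an interval is uncovered, place a point at its right end.
Sorted: [0,2] [1,3] [3,4] [1,6] [2,7] [8,11] [11,15] [17,18] [17,19] [23,25] [26,27] [21,28] [28,29] [28,30]
{[0,2],[1,3]} hit by 2; {[3,4],[1,6],[2,7]} hit by 4; {[8,11],[11,15]} hit by 11; {[17,18],[17,19]} hit by 18; {[23,25]} hit by 25; {[26,27],[21,28]} hit by 27; {[28,29],[28,30]} hit by 29.
Points: 2, 4, 11, 18, 25, 27, 29 (7 total).

7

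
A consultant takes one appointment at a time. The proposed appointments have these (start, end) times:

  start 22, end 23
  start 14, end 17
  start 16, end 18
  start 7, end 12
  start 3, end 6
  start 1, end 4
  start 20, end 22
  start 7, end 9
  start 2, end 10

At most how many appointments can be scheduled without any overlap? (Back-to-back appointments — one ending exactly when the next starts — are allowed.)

5

Sorted by end: (1,4)  (3,6)  (7,9)  (2,10)  (7,12)  (14,17)  (16,18)  (20,22)  (22,23)
take (1,4); take (7,9); take (14,17); skip (16,18); take (20,22); take (22,23).
Selected 5 appointments.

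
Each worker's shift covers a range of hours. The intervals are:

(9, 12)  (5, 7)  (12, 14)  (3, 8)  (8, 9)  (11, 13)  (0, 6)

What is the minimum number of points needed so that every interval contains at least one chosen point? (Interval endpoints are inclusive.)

3

Sorted: [0,6] [5,7] [3,8] [8,9] [9,12] [11,13] [12,14]
{[0,6],[5,7],[3,8]} hit by 6; {[8,9],[9,12]} hit by 9; {[11,13],[12,14]} hit by 13.
Points: 6, 9, 13 (3 total).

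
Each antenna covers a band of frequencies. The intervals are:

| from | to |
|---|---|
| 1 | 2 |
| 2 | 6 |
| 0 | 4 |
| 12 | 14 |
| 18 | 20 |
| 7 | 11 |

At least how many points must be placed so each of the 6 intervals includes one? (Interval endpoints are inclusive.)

4

Sort by right endpoint; whenever an interval is uncovered, place a point at its right end.
Sorted: [1,2] [0,4] [2,6] [7,11] [12,14] [18,20]
{[1,2],[0,4],[2,6]} hit by 2; {[7,11]} hit by 11; {[12,14]} hit by 14; {[18,20]} hit by 20.
Points: 2, 11, 14, 20 (4 total).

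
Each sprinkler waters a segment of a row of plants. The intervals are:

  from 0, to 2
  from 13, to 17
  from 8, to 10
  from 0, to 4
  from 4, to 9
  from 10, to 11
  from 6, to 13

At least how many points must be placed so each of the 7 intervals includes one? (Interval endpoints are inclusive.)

4

By right end: [0,2]  [0,4]  [4,9]  [8,10]  [10,11]  [6,13]  [13,17]
[0,2] uncovered → point at 2; [4,9] uncovered → point at 9; [10,11] uncovered → point at 11; [13,17] uncovered → point at 17.
Points: 2, 9, 11, 17 (4 total).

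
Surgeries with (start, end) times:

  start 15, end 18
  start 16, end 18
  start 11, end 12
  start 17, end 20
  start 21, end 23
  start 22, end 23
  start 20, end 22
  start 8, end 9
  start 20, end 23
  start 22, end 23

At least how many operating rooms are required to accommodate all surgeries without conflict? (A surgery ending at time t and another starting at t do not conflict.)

4

starts: [8, 11, 15, 16, 17, 20, 20, 21, 22, 22]
ends:   [9, 12, 18, 18, 20, 22, 23, 23, 23, 23]
s8→1 e9→0 s11→1 e12→0 s15→1 s16→2 s17→3 e18→2 e18→1 e20→0 s20→1 s20→2 s21→3 e22→2 s22→3 s22→4  — peak 4.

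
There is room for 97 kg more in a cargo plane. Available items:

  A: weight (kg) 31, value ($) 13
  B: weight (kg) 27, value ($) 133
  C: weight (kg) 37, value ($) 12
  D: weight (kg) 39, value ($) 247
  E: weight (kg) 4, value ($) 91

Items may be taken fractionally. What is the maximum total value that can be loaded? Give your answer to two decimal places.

482.32

Ratios (sorted): E 22.75, D 6.33, B 4.93, A 0.42, C 0.32
take E (4 @ 91); take D (39 @ 247); take B (27 @ 133); take 27/31 of A → 11.32. Capacity used 97/97.
Total value = 482.32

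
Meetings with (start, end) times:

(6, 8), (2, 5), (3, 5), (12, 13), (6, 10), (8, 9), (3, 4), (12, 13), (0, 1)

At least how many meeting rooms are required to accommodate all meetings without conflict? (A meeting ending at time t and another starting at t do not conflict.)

3

Count concurrent intervals with a sweep; the peak is the room count.
Events (time:±→running): 0:+→1 1:-→0 2:+→1 3:+→2 3:+→3 … peak 3.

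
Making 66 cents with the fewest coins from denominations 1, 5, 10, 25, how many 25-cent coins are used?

Greedy: take as many of the largest coin as possible, then repeat with the remainder.
66 − 2×25→16 − 1×10→6 − 1×5→1 − 1×1→0
Count of 25: 2

2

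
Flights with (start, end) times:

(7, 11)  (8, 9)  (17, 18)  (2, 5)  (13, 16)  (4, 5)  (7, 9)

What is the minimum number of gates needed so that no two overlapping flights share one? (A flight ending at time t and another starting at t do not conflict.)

starts: [2, 4, 7, 7, 8, 13, 17]
ends:   [5, 5, 9, 9, 11, 16, 18]
s2→1 s4→2 e5→1 e5→0 s7→1 s7→2 s8→3  — peak 3.

3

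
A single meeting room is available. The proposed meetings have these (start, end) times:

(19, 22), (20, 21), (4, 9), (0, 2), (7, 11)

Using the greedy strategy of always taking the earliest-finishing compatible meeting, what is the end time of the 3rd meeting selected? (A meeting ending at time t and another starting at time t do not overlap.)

21

Greedy by earliest finish: after sorting by end time, pick each interval compatible with the last pick.
Sorted by end: (0,2)  (4,9)  (7,11)  (20,21)  (19,22)
take (0,2); take (4,9); skip (7,11); take (20,21).
Selected: (0,2) (4,9) (20,21)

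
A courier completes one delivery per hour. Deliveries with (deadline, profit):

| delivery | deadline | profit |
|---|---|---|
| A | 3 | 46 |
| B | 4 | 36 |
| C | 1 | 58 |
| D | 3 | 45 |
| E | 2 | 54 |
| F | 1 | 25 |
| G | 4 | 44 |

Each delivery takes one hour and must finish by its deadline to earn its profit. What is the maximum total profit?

Profit order: C=58 E=54 A=46 D=45 G=44 B=36 F=25
Assign: C→slot 1, E→slot 2, A→slot 3, D skipped, G→slot 4, B skipped, F skipped.
Slots: [1:C] [2:E] [3:A] [4:G]
Profit = 58 + 54 + 46 + 44 = 202

202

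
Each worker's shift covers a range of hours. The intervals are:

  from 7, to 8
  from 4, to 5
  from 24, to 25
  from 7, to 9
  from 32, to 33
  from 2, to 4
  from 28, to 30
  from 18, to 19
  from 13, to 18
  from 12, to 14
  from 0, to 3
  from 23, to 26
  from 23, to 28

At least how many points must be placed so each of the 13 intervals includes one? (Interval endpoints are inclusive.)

Process intervals by earliest right end; each time one isn't hit yet, stab at its right endpoint.
Sorted: [0,3] [2,4] [4,5] [7,8] [7,9] [12,14] [13,18] [18,19] [24,25] [23,26] [23,28] [28,30] [32,33]
{[0,3],[2,4]} hit by 3; {[4,5]} hit by 5; {[7,8],[7,9]} hit by 8; {[12,14],[13,18]} hit by 14; {[18,19]} hit by 19; {[24,25],[23,26],[23,28]} hit by 25; {[28,30]} hit by 30; {[32,33]} hit by 33.
Points: 3, 5, 8, 14, 19, 25, 30, 33 (8 total).

8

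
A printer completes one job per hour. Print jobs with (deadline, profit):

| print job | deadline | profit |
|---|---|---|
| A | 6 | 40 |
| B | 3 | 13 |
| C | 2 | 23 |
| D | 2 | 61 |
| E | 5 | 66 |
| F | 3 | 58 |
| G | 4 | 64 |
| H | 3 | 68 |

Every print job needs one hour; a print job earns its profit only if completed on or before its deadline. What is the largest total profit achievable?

357

Take jobs in profit order; each goes to the latest open slot no later than its deadline.
By profit: H(d3,68), E(d5,66), G(d4,64), D(d2,61), F(d3,58), A(d6,40), C(d2,23), B(d3,13)
H→slot 3; E→slot 5; G→slot 4; D→slot 2; F→slot 1; A→slot 6; C skipped; B skipped.
Profit = 58 + 61 + 68 + 64 + 66 + 40 = 357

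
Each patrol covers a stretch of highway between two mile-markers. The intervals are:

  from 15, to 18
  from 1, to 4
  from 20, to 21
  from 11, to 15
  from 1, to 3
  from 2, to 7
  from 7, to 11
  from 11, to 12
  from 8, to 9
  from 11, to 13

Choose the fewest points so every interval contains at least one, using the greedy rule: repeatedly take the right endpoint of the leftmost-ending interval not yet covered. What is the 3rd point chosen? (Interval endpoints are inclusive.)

12

Sort by right endpoint; whenever an interval is uncovered, place a point at its right end.
Sorted: [1,3] [1,4] [2,7] [8,9] [7,11] [11,12] [11,13] [11,15] [15,18] [20,21]
{[1,3],[1,4],[2,7]} hit by 3; {[8,9],[7,11]} hit by 9; {[11,12],[11,13],[11,15]} hit by 12; {[15,18]} hit by 18; {[20,21]} hit by 21.
Points: 3, 9, 12, 18, 21 (5 total).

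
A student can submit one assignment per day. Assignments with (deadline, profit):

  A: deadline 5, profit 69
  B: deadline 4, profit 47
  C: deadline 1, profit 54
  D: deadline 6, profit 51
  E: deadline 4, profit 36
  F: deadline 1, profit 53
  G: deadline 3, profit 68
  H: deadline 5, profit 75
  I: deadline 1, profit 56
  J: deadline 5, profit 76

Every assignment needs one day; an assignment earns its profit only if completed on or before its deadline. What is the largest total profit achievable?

Sort by profit descending; place each in the latest free slot ≤ its deadline.
Profit order: J=76 H=75 A=69 G=68 I=56 C=54 F=53 D=51 B=47 E=36
Assign: J→slot 5, H→slot 4, A→slot 3, G→slot 2, I→slot 1, C skipped, F skipped, D→slot 6, B skipped, E skipped.
Slots: [1:I] [2:G] [3:A] [4:H] [5:J] [6:D]
Profit = 56 + 68 + 69 + 75 + 76 + 51 = 395

395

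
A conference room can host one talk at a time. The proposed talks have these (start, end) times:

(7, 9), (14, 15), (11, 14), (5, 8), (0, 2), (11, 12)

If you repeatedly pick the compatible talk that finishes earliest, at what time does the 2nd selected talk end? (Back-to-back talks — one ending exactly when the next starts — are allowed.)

8

By end time: (0,2), (5,8), (7,9), (11,12), (11,14), (14,15).
Pick (0,2); next start ≥ 2 → (5,8); next start ≥ 8 → (11,12); next start ≥ 12 → (14,15).
Selected: (0,2) (5,8) (11,12) (14,15)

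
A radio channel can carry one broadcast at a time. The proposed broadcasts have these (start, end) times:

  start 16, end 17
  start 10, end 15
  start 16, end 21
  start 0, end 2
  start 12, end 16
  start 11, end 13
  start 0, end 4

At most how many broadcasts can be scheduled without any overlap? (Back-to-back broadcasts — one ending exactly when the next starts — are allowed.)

3

Order by finish time; keep every interval that doesn't clash with the previous kept one.
Sorted by end: (0,2)  (0,4)  (11,13)  (10,15)  (12,16)  (16,17)  (16,21)
take (0,2); take (11,13); skip (10,15); skip (12,16); take (16,17).
Selected 3 broadcasts.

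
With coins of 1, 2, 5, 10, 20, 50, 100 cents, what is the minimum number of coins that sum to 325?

325 − 3×100→25 − 1×20→5 − 1×5→0
Total coins = 3 + 1 + 1 = 5

5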